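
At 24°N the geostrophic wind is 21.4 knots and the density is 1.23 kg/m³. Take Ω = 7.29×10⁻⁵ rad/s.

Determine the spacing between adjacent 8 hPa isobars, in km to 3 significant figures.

Coriolis parameter at 24°N:
f = 2Ω sin φ = 2 × 7.29×10⁻⁵ × sin 24° = 5.93×10⁻⁵ s⁻¹
Wind speed in SI: 21.4 knots = 11.0 m/s
Geostrophic balance rearranged: |∂P/∂n| = f ρ V_g
|∂P/∂n| = 5.93×10⁻⁵ × 1.23 × 11.0 = 8.03×10⁻⁴ Pa/m
Isobar spacing: Δn = ΔP/|∂P/∂n| = 800 Pa / 8.03×10⁻⁴ Pa/m = 996236 m ≈ 996 km

996 km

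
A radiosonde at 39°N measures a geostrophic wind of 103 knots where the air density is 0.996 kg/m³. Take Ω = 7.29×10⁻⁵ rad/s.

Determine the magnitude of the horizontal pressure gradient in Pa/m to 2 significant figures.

4.8×10⁻³ Pa/m

Coriolis parameter at 39°N:
f = 2Ω sin φ = 2 × 7.29×10⁻⁵ × sin 39° = 9.18×10⁻⁵ s⁻¹
Wind speed in SI: 103 knots = 53.0 m/s
Geostrophic balance rearranged: |∂P/∂n| = f ρ V_g
|∂P/∂n| = 9.18×10⁻⁵ × 0.996 × 53.0 = 4.84×10⁻³ Pa/m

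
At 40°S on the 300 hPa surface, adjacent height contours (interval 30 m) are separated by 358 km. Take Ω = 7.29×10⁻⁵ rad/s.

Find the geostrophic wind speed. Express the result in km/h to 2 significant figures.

Coriolis parameter at 40°S:
f = 2Ω sin φ = 2 × 7.29×10⁻⁵ × sin 40° = 9.37×10⁻⁵ s⁻¹
Height gradient: |∂Z/∂n| = 30 m / 358000 m = 8.38×10⁻⁵
On a pressure surface, geostrophic balance gives V_g = (g/f)|∂Z/∂n|:
V_g = 9.81 × 8.38×10⁻⁵ / 9.37×10⁻⁵ = 8.77 m/s
Converting: 8.77 m/s × 3.6 = 32 km/h

32 km/h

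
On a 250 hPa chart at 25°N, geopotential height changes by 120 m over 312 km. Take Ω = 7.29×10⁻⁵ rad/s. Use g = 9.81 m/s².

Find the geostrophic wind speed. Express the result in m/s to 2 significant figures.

61 m/s

Coriolis parameter at 25°N:
f = 2Ω sin φ = 2 × 7.29×10⁻⁵ × sin 25° = 6.16×10⁻⁵ s⁻¹
Height gradient: |∂Z/∂n| = 120 m / 312000 m = 3.85×10⁻⁴
On a pressure surface, geostrophic balance gives V_g = (g/f)|∂Z/∂n|:
V_g = 9.81 × 3.85×10⁻⁴ / 6.16×10⁻⁵ = 61.2 m/s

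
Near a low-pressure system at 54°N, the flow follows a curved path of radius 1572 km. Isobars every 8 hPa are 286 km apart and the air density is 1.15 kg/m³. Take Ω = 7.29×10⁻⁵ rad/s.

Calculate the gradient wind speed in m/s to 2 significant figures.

19 m/s

Coriolis parameter at 54°N:
f = 2Ω sin φ = 2 × 7.29×10⁻⁵ × sin 54° = 1.18×10⁻⁴ s⁻¹
Pressure gradient: |∂P/∂n| = 800 Pa / 286000 m = 2.80×10⁻³ Pa/m
Geostrophic speed: V_g = |∂P/∂n|/(fρ) = 2.80×10⁻³/(1.18×10⁻⁴ × 1.15) = 20.6 m/s
Around a low, centrifugal force acts outward with Coriolis, so pressure-gradient force balances both:
(1/ρ)|∂P/∂n| = fV + V²/R  →  V² + fR·V − fR·V_g = 0
With fR = 1.18×10⁻⁴ × 1572×10³ m = 185 m/s:
V = [−fR + √((fR)² + 4 fR V_g)]/2 = [−185 + √(185² + 4×185×20.6)]/2 = 18.7 m/s
Subgeostrophic (V < V_g = 20.6 m/s), as expected around a low.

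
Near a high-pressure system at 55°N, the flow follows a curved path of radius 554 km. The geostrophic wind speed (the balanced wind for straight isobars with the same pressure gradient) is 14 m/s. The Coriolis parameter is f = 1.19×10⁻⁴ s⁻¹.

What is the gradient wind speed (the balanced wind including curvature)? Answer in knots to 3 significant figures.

Around a high, pressure-gradient force acts outward with centrifugal, so Coriolis balances both:
fV = (1/ρ)|∂P/∂n| + V²/R  →  V² − fR·V + fR·V_g = 0
With fR = 1.19×10⁻⁴ × 554×10³ m = 65.9 m/s:
V = [fR − √((fR)² − 4 fR V_g)]/2 = [65.9 − √(65.9² − 4×65.9×14)]/2 = 20.2 m/s
Supergeostrophic (V > V_g = 14 m/s), as expected around a high.
Converting: 20.2 m/s × 1.944 = 39.2 knots

39.2 knots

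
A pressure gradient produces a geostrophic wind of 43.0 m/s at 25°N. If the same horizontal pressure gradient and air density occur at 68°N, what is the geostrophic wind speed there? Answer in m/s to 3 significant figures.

With the same pressure gradient and density, V_g ∝ 1/f ∝ 1/sin φ.
V₂ = V₁ · sin φ₁ / sin φ₂ = 43.0 × sin 25° / sin 68°
V₂ = 43.0 × 0.4226/0.9272 = 19.6 m/s

19.6 m/s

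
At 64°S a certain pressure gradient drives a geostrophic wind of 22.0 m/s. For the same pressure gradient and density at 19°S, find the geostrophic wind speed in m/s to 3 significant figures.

60.7 m/s

With the same pressure gradient and density, V_g ∝ 1/f ∝ 1/sin φ.
V₂ = V₁ · sin φ₁ / sin φ₂ = 22.0 × sin 64° / sin 19°
V₂ = 22.0 × 0.8988/0.3256 = 60.7 m/s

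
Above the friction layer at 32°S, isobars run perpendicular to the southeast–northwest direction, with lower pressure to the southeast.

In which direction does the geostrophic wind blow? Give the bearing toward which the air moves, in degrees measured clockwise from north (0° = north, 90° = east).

045°

The pressure-gradient force points toward the southeast (bearing 135°).
Geostrophic balance: in the Southern Hemisphere the Coriolis force deflects motion to the left, so the geostrophic wind blows 90° to the left of the pressure-gradient force (low pressure on the right).
Rotating 135° by 90° counterclockwise gives 045° — the wind blows toward the northeast.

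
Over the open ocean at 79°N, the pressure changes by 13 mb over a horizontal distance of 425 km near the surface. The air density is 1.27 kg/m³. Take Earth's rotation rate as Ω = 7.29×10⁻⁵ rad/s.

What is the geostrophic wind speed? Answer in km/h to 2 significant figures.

61 km/h

Coriolis parameter at 79°N:
f = 2Ω sin φ = 2 × 7.29×10⁻⁵ × sin 79° = 1.43×10⁻⁴ s⁻¹
Pressure gradient: |∂P/∂n| = 1300 Pa / 425000 m = 3.06×10⁻³ Pa/m
Geostrophic balance (pressure-gradient force = Coriolis force):
V_g = (1/(fρ)) |∂P/∂n| = 3.06×10⁻³ / (1.43×10⁻⁴ × 1.27) = 16.8 m/s
Converting: 16.8 m/s × 3.6 = 61 km/h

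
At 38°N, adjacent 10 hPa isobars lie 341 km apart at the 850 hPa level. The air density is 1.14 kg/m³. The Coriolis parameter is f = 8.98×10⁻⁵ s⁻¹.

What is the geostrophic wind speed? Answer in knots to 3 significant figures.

Pressure gradient: |∂P/∂n| = 1000 Pa / 341000 m = 2.93×10⁻³ Pa/m
Geostrophic balance (pressure-gradient force = Coriolis force):
V_g = (1/(fρ)) |∂P/∂n| = 2.93×10⁻³ / (8.98×10⁻⁵ × 1.14) = 28.6 m/s
Converting: 28.6 m/s × 1.944 = 55.7 knots

55.7 knots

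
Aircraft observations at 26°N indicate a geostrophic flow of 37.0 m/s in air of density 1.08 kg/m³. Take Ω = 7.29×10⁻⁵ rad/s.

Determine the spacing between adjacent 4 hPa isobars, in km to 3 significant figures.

157 km

Coriolis parameter at 26°N:
f = 2Ω sin φ = 2 × 7.29×10⁻⁵ × sin 26° = 6.39×10⁻⁵ s⁻¹
Geostrophic balance rearranged: |∂P/∂n| = f ρ V_g
|∂P/∂n| = 6.39×10⁻⁵ × 1.08 × 37.0 = 2.55×10⁻³ Pa/m
Isobar spacing: Δn = ΔP/|∂P/∂n| = 400 Pa / 2.55×10⁻³ Pa/m = 156616 m ≈ 157 km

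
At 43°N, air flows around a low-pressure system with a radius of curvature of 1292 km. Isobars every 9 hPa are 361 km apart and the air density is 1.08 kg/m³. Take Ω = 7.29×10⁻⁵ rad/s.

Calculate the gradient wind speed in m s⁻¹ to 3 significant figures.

Coriolis parameter at 43°N:
f = 2Ω sin φ = 2 × 7.29×10⁻⁵ × sin 43° = 9.94×10⁻⁵ s⁻¹
Pressure gradient: |∂P/∂n| = 900 Pa / 361000 m = 2.49×10⁻³ Pa/m
Geostrophic speed: V_g = |∂P/∂n|/(fρ) = 2.49×10⁻³/(9.94×10⁻⁵ × 1.08) = 23.2 m/s
Around a low, centrifugal force acts outward with Coriolis, so pressure-gradient force balances both:
(1/ρ)|∂P/∂n| = fV + V²/R  →  V² + fR·V − fR·V_g = 0
With fR = 9.94×10⁻⁵ × 1292×10³ m = 128 m/s:
V = [−fR + √((fR)² + 4 fR V_g)]/2 = [−128 + √(128² + 4×128×23.2)]/2 = 20.1 m/s
Subgeostrophic (V < V_g = 23.2 m/s), as expected around a low.

20.1 m s⁻¹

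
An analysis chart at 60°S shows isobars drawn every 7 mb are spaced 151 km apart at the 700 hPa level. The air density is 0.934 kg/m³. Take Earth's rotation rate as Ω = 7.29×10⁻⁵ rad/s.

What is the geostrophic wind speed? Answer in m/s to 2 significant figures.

39 m/s

Coriolis parameter at 60°S:
f = 2Ω sin φ = 2 × 7.29×10⁻⁵ × sin 60° = 1.26×10⁻⁴ s⁻¹
Pressure gradient: |∂P/∂n| = 700 Pa / 151000 m = 4.64×10⁻³ Pa/m
Geostrophic balance (pressure-gradient force = Coriolis force):
V_g = (1/(fρ)) |∂P/∂n| = 4.64×10⁻³ / (1.26×10⁻⁴ × 0.934) = 39.3 m/s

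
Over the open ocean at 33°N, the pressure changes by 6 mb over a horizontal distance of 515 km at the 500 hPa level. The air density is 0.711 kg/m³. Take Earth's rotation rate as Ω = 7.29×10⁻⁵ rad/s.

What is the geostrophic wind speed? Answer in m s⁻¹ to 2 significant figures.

Coriolis parameter at 33°N:
f = 2Ω sin φ = 2 × 7.29×10⁻⁵ × sin 33° = 7.94×10⁻⁵ s⁻¹
Pressure gradient: |∂P/∂n| = 600 Pa / 515000 m = 1.17×10⁻³ Pa/m
Geostrophic balance (pressure-gradient force = Coriolis force):
V_g = (1/(fρ)) |∂P/∂n| = 1.17×10⁻³ / (7.94×10⁻⁵ × 0.711) = 20.6 m/s

21 m s⁻¹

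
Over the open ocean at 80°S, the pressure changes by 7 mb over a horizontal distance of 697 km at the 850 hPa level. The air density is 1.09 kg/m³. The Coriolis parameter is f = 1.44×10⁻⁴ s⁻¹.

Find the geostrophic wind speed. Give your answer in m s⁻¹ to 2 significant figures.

6.4 m s⁻¹

Pressure gradient: |∂P/∂n| = 700 Pa / 697000 m = 1.00×10⁻³ Pa/m
Geostrophic balance (pressure-gradient force = Coriolis force):
V_g = (1/(fρ)) |∂P/∂n| = 1.00×10⁻³ / (1.44×10⁻⁴ × 1.09) = 6.40 m/s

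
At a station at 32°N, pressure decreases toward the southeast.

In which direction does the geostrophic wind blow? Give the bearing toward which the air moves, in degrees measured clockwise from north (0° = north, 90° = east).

225°

The pressure-gradient force points toward the southeast (bearing 135°).
Geostrophic balance: in the Northern Hemisphere the Coriolis force deflects motion to the right, so the geostrophic wind blows 90° to the right of the pressure-gradient force (low pressure on the left).
Rotating 135° by 90° clockwise gives 225° — the wind blows toward the southwest.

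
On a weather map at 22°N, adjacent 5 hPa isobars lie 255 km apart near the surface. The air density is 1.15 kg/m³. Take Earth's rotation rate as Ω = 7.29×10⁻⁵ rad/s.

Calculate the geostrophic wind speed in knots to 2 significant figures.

61 knots

Coriolis parameter at 22°N:
f = 2Ω sin φ = 2 × 7.29×10⁻⁵ × sin 22° = 5.46×10⁻⁵ s⁻¹
Pressure gradient: |∂P/∂n| = 500 Pa / 255000 m = 1.96×10⁻³ Pa/m
Geostrophic balance (pressure-gradient force = Coriolis force):
V_g = (1/(fρ)) |∂P/∂n| = 1.96×10⁻³ / (5.46×10⁻⁵ × 1.15) = 31.2 m/s
Converting: 31.2 m/s × 1.944 = 61 knots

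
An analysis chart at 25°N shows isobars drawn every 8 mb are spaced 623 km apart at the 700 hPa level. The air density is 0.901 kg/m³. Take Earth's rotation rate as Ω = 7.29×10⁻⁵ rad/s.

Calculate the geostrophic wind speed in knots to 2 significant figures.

Coriolis parameter at 25°N:
f = 2Ω sin φ = 2 × 7.29×10⁻⁵ × sin 25° = 6.16×10⁻⁵ s⁻¹
Pressure gradient: |∂P/∂n| = 800 Pa / 623000 m = 1.28×10⁻³ Pa/m
Geostrophic balance (pressure-gradient force = Coriolis force):
V_g = (1/(fρ)) |∂P/∂n| = 1.28×10⁻³ / (6.16×10⁻⁵ × 0.901) = 23.1 m/s
Converting: 23.1 m/s × 1.944 = 45 knots

45 knots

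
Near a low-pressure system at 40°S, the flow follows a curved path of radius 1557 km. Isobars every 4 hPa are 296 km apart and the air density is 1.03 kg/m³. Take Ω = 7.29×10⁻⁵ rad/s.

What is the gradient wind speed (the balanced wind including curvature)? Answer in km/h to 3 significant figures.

46.3 km/h

Coriolis parameter at 40°S:
f = 2Ω sin φ = 2 × 7.29×10⁻⁵ × sin 40° = 9.37×10⁻⁵ s⁻¹
Pressure gradient: |∂P/∂n| = 400 Pa / 296000 m = 1.35×10⁻³ Pa/m
Geostrophic speed: V_g = |∂P/∂n|/(fρ) = 1.35×10⁻³/(9.37×10⁻⁵ × 1.03) = 14.0 m/s
Around a low, centrifugal force acts outward with Coriolis, so pressure-gradient force balances both:
(1/ρ)|∂P/∂n| = fV + V²/R  →  V² + fR·V − fR·V_g = 0
With fR = 9.37×10⁻⁵ × 1557×10³ m = 146 m/s:
V = [−fR + √((fR)² + 4 fR V_g)]/2 = [−146 + √(146² + 4×146×14)]/2 = 12.9 m/s
Subgeostrophic (V < V_g = 14 m/s), as expected around a low.
Converting: 12.9 m/s × 3.6 = 46.3 km/h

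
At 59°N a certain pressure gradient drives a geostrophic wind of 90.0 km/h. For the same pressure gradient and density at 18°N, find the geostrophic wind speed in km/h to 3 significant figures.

With the same pressure gradient and density, V_g ∝ 1/f ∝ 1/sin φ.
V₂ = V₁ · sin φ₁ / sin φ₂ = 90.0 × sin 59° / sin 18°
V₂ = 90.0 × 0.8572/0.3090 = 250 km/h

250 km/h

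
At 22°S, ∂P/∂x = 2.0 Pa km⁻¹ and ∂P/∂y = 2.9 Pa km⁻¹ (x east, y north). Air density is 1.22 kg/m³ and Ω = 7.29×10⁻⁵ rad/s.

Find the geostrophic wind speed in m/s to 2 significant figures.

Coriolis parameter at 22°S:
f = 2Ω sin φ = 2 × 7.29×10⁻⁵ × sin 22° = 5.46×10⁻⁵ s⁻¹
In the Southern Hemisphere f is negative: f = −5.46×10⁻⁵ s⁻¹.
Component geostrophic relations (x east, y north):
u_g = −(1/(fρ)) ∂P/∂y,  v_g = (1/(fρ)) ∂P/∂x
u_g = −(2.9×10⁻³)/(−5.46×10⁻⁵ × 1.22) = 43.5 m/s;  v_g = (2.0×10⁻³)/(−5.46×10⁻⁵ × 1.22) = −30.0 m/s
|V_g| = √(u_g² + v_g²) = 52.9 m/s

53 m/s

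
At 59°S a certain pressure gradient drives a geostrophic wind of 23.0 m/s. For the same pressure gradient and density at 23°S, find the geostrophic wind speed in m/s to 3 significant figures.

With the same pressure gradient and density, V_g ∝ 1/f ∝ 1/sin φ.
V₂ = V₁ · sin φ₁ / sin φ₂ = 23.0 × sin 59° / sin 23°
V₂ = 23.0 × 0.8572/0.3907 = 50.5 m/s

50.5 m/s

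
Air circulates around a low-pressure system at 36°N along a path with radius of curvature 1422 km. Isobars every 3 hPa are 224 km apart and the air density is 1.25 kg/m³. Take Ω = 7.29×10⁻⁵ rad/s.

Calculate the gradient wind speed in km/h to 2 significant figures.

Coriolis parameter at 36°N:
f = 2Ω sin φ = 2 × 7.29×10⁻⁵ × sin 36° = 8.57×10⁻⁵ s⁻¹
Pressure gradient: |∂P/∂n| = 300 Pa / 224000 m = 1.34×10⁻³ Pa/m
Geostrophic speed: V_g = |∂P/∂n|/(fρ) = 1.34×10⁻³/(8.57×10⁻⁵ × 1.25) = 12.5 m/s
Around a low, centrifugal force acts outward with Coriolis, so pressure-gradient force balances both:
(1/ρ)|∂P/∂n| = fV + V²/R  →  V² + fR·V − fR·V_g = 0
With fR = 8.57×10⁻⁵ × 1422×10³ m = 122 m/s:
V = [−fR + √((fR)² + 4 fR V_g)]/2 = [−122 + √(122² + 4×122×12.5)]/2 = 11.4 m/s
Subgeostrophic (V < V_g = 12.5 m/s), as expected around a low.
Converting: 11.4 m/s × 3.6 = 41 km/h

41 km/h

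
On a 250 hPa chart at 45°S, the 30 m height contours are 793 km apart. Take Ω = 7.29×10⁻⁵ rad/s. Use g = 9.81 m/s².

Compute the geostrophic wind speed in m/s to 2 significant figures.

3.6 m/s

Coriolis parameter at 45°S:
f = 2Ω sin φ = 2 × 7.29×10⁻⁵ × sin 45° = 1.03×10⁻⁴ s⁻¹
Height gradient: |∂Z/∂n| = 30 m / 793000 m = 3.78×10⁻⁵
On a pressure surface, geostrophic balance gives V_g = (g/f)|∂Z/∂n|:
V_g = 9.81 × 3.78×10⁻⁵ / 1.03×10⁻⁴ = 3.60 m/s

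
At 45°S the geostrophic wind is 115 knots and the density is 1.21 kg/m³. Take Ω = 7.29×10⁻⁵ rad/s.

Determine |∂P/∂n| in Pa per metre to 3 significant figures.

7.38×10⁻³ Pa/m

Coriolis parameter at 45°S:
f = 2Ω sin φ = 2 × 7.29×10⁻⁵ × sin 45° = 1.03×10⁻⁴ s⁻¹
Wind speed in SI: 115 knots = 59.2 m/s
Geostrophic balance rearranged: |∂P/∂n| = f ρ V_g
|∂P/∂n| = 1.03×10⁻⁴ × 1.21 × 59.2 = 7.38×10⁻³ Pa/m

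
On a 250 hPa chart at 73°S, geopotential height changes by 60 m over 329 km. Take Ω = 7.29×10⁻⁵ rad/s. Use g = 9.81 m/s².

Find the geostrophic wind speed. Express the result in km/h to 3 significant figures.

46.2 km/h

Coriolis parameter at 73°S:
f = 2Ω sin φ = 2 × 7.29×10⁻⁵ × sin 73° = 1.39×10⁻⁴ s⁻¹
Height gradient: |∂Z/∂n| = 60 m / 329000 m = 1.82×10⁻⁴
On a pressure surface, geostrophic balance gives V_g = (g/f)|∂Z/∂n|:
V_g = 9.81 × 1.82×10⁻⁴ / 1.39×10⁻⁴ = 12.8 m/s
Converting: 12.8 m/s × 3.6 = 46.2 km/h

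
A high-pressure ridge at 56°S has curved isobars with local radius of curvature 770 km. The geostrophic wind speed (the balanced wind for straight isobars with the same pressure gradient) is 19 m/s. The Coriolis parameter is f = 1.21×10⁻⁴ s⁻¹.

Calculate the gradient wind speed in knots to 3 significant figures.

51.7 knots

Around a high, pressure-gradient force acts outward with centrifugal, so Coriolis balances both:
fV = (1/ρ)|∂P/∂n| + V²/R  →  V² − fR·V + fR·V_g = 0
With fR = 1.21×10⁻⁴ × 770×10³ m = 93.2 m/s:
V = [fR − √((fR)² − 4 fR V_g)]/2 = [93.2 − √(93.2² − 4×93.2×19)]/2 = 26.6 m/s
Supergeostrophic (V > V_g = 19 m/s), as expected around a high.
Converting: 26.6 m/s × 1.944 = 51.7 knots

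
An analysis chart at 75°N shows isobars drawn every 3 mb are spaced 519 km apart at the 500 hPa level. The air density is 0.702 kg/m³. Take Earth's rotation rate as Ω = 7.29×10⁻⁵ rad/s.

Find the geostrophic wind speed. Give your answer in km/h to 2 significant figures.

Coriolis parameter at 75°N:
f = 2Ω sin φ = 2 × 7.29×10⁻⁵ × sin 75° = 1.41×10⁻⁴ s⁻¹
Pressure gradient: |∂P/∂n| = 300 Pa / 519000 m = 5.78×10⁻⁴ Pa/m
Geostrophic balance (pressure-gradient force = Coriolis force):
V_g = (1/(fρ)) |∂P/∂n| = 5.78×10⁻⁴ / (1.41×10⁻⁴ × 0.702) = 5.85 m/s
Converting: 5.85 m/s × 3.6 = 21 km/h

21 km/h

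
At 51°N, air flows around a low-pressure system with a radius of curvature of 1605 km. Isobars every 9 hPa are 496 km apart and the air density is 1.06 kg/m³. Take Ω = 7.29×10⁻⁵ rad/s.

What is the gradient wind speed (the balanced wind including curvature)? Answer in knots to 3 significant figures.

27.3 knots

Coriolis parameter at 51°N:
f = 2Ω sin φ = 2 × 7.29×10⁻⁵ × sin 51° = 1.13×10⁻⁴ s⁻¹
Pressure gradient: |∂P/∂n| = 900 Pa / 496000 m = 1.81×10⁻³ Pa/m
Geostrophic speed: V_g = |∂P/∂n|/(fρ) = 1.81×10⁻³/(1.13×10⁻⁴ × 1.06) = 15.1 m/s
Around a low, centrifugal force acts outward with Coriolis, so pressure-gradient force balances both:
(1/ρ)|∂P/∂n| = fV + V²/R  →  V² + fR·V − fR·V_g = 0
With fR = 1.13×10⁻⁴ × 1605×10³ m = 182 m/s:
V = [−fR + √((fR)² + 4 fR V_g)]/2 = [−182 + √(182² + 4×182×15.1)]/2 = 14 m/s
Subgeostrophic (V < V_g = 15.1 m/s), as expected around a low.
Converting: 14 m/s × 1.944 = 27.3 knots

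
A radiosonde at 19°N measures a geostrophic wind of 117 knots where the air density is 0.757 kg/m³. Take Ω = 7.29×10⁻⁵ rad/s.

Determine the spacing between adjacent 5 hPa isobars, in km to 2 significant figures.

Coriolis parameter at 19°N:
f = 2Ω sin φ = 2 × 7.29×10⁻⁵ × sin 19° = 4.75×10⁻⁵ s⁻¹
Wind speed in SI: 117 knots = 60.2 m/s
Geostrophic balance rearranged: |∂P/∂n| = f ρ V_g
|∂P/∂n| = 4.75×10⁻⁵ × 0.757 × 60.2 = 2.16×10⁻³ Pa/m
Isobar spacing: Δn = ΔP/|∂P/∂n| = 500 Pa / 2.16×10⁻³ Pa/m = 231180 m ≈ 230 km

230 km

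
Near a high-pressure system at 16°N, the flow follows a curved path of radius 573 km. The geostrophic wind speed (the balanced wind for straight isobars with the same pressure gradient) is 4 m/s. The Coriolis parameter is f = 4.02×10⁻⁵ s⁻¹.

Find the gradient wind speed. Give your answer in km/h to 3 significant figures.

18.5 km/h

Around a high, pressure-gradient force acts outward with centrifugal, so Coriolis balances both:
fV = (1/ρ)|∂P/∂n| + V²/R  →  V² − fR·V + fR·V_g = 0
With fR = 4.02×10⁻⁵ × 573×10³ m = 23.0 m/s:
V = [fR − √((fR)² − 4 fR V_g)]/2 = [23.0 − √(23.0² − 4×23.0×4)]/2 = 5.15 m/s
Supergeostrophic (V > V_g = 4 m/s), as expected around a high.
Converting: 5.15 m/s × 3.6 = 18.5 km/h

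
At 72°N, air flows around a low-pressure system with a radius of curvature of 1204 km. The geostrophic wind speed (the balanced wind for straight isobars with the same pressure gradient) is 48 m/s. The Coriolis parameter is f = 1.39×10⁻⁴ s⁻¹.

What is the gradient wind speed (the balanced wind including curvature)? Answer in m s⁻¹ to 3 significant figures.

38.9 m s⁻¹

Around a low, centrifugal force acts outward with Coriolis, so pressure-gradient force balances both:
(1/ρ)|∂P/∂n| = fV + V²/R  →  V² + fR·V − fR·V_g = 0
With fR = 1.39×10⁻⁴ × 1204×10³ m = 167 m/s:
V = [−fR + √((fR)² + 4 fR V_g)]/2 = [−167 + √(167² + 4×167×48)]/2 = 38.9 m/s
Subgeostrophic (V < V_g = 48 m/s), as expected around a low.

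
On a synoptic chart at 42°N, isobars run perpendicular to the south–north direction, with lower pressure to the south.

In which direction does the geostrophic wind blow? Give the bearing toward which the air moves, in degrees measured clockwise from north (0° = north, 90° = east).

The pressure-gradient force points toward the south (bearing 180°).
Geostrophic balance: in the Northern Hemisphere the Coriolis force deflects motion to the right, so the geostrophic wind blows 90° to the right of the pressure-gradient force (low pressure on the left).
Rotating 180° by 90° clockwise gives 270° — the wind blows toward the west.

270°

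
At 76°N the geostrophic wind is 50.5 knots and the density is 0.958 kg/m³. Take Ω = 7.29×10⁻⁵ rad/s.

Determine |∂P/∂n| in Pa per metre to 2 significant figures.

3.5×10⁻³ Pa/m

Coriolis parameter at 76°N:
f = 2Ω sin φ = 2 × 7.29×10⁻⁵ × sin 76° = 1.41×10⁻⁴ s⁻¹
Wind speed in SI: 50.5 knots = 26.0 m/s
Geostrophic balance rearranged: |∂P/∂n| = f ρ V_g
|∂P/∂n| = 1.41×10⁻⁴ × 0.958 × 26.0 = 3.52×10⁻³ Pa/m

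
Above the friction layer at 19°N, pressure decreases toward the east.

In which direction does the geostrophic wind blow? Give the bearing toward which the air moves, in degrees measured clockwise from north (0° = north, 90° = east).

The pressure-gradient force points toward the east (bearing 090°).
Geostrophic balance: in the Northern Hemisphere the Coriolis force deflects motion to the right, so the geostrophic wind blows 90° to the right of the pressure-gradient force (low pressure on the left).
Rotating 090° by 90° clockwise gives 180° — the wind blows toward the south.

180°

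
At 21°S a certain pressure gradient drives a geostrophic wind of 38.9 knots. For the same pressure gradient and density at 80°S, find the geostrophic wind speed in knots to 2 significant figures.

With the same pressure gradient and density, V_g ∝ 1/f ∝ 1/sin φ.
V₂ = V₁ · sin φ₁ / sin φ₂ = 38.9 × sin 21° / sin 80°
V₂ = 38.9 × 0.3584/0.9848 = 14 knots

14 knots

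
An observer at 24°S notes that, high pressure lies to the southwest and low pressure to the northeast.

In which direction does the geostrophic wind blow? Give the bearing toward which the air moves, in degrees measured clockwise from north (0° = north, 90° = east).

315°

The pressure-gradient force points toward the northeast (bearing 045°).
Geostrophic balance: in the Southern Hemisphere the Coriolis force deflects motion to the left, so the geostrophic wind blows 90° to the left of the pressure-gradient force (low pressure on the right).
Rotating 045° by 90° counterclockwise gives 315° — the wind blows toward the northwest.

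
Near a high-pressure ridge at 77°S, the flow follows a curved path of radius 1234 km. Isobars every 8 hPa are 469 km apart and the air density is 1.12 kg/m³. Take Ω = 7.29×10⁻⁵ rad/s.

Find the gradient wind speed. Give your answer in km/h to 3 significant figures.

41.3 km/h

Coriolis parameter at 77°S:
f = 2Ω sin φ = 2 × 7.29×10⁻⁵ × sin 77° = 1.42×10⁻⁴ s⁻¹
Pressure gradient: |∂P/∂n| = 800 Pa / 469000 m = 1.71×10⁻³ Pa/m
Geostrophic speed: V_g = |∂P/∂n|/(fρ) = 1.71×10⁻³/(1.42×10⁻⁴ × 1.12) = 10.7 m/s
Around a high, pressure-gradient force acts outward with centrifugal, so Coriolis balances both:
fV = (1/ρ)|∂P/∂n| + V²/R  →  V² − fR·V + fR·V_g = 0
With fR = 1.42×10⁻⁴ × 1234×10³ m = 175 m/s:
V = [fR − √((fR)² − 4 fR V_g)]/2 = [175 − √(175² − 4×175×10.7)]/2 = 11.5 m/s
Supergeostrophic (V > V_g = 10.7 m/s), as expected around a high.
Converting: 11.5 m/s × 3.6 = 41.3 km/h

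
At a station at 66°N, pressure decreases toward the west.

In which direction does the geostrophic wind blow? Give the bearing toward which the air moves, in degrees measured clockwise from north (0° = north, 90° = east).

000°

The pressure-gradient force points toward the west (bearing 270°).
Geostrophic balance: in the Northern Hemisphere the Coriolis force deflects motion to the right, so the geostrophic wind blows 90° to the right of the pressure-gradient force (low pressure on the left).
Rotating 270° by 90° clockwise gives 000° — the wind blows toward the north.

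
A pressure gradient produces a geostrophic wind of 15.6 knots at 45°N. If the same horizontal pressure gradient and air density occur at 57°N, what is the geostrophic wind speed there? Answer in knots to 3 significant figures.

13.2 knots

With the same pressure gradient and density, V_g ∝ 1/f ∝ 1/sin φ.
V₂ = V₁ · sin φ₁ / sin φ₂ = 15.6 × sin 45° / sin 57°
V₂ = 15.6 × 0.7071/0.8387 = 13.2 knots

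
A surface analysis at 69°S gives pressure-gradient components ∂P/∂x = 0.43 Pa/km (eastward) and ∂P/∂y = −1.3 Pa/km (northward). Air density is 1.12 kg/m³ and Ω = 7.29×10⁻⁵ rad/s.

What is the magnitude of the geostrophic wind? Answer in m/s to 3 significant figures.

Coriolis parameter at 69°S:
f = 2Ω sin φ = 2 × 7.29×10⁻⁵ × sin 69° = 1.36×10⁻⁴ s⁻¹
In the Southern Hemisphere f is negative: f = −1.36×10⁻⁴ s⁻¹.
Component geostrophic relations (x east, y north):
u_g = −(1/(fρ)) ∂P/∂y,  v_g = (1/(fρ)) ∂P/∂x
u_g = −(−1.3×10⁻³)/(−1.36×10⁻⁴ × 1.12) = −8.53 m/s;  v_g = (0.43×10⁻³)/(−1.36×10⁻⁴ × 1.12) = −2.82 m/s
|V_g| = √(u_g² + v_g²) = 8.98 m/s

8.98 m/s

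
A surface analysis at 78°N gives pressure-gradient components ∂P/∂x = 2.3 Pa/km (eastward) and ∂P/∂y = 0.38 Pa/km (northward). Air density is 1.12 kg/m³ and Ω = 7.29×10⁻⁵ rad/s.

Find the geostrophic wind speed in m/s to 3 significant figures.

14.6 m/s

Coriolis parameter at 78°N:
f = 2Ω sin φ = 2 × 7.29×10⁻⁵ × sin 78° = 1.43×10⁻⁴ s⁻¹
Component geostrophic relations (x east, y north):
u_g = −(1/(fρ)) ∂P/∂y,  v_g = (1/(fρ)) ∂P/∂x
u_g = −(0.38×10⁻³)/(1.43×10⁻⁴ × 1.12) = −2.38 m/s;  v_g = (2.3×10⁻³)/(1.43×10⁻⁴ × 1.12) = 14.4 m/s
|V_g| = √(u_g² + v_g²) = 14.6 m/s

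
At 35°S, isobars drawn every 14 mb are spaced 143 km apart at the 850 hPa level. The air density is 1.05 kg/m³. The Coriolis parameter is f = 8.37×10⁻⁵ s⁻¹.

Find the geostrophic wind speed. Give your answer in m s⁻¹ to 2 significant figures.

110 m s⁻¹

Pressure gradient: |∂P/∂n| = 1400 Pa / 143000 m = 9.79×10⁻³ Pa/m
Geostrophic balance (pressure-gradient force = Coriolis force):
V_g = (1/(fρ)) |∂P/∂n| = 9.79×10⁻³ / (8.37×10⁻⁵ × 1.05) = 111 m/s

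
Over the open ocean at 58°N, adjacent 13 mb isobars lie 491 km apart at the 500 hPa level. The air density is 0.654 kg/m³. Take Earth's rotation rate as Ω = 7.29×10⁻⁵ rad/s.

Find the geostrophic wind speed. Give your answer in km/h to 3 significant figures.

Coriolis parameter at 58°N:
f = 2Ω sin φ = 2 × 7.29×10⁻⁵ × sin 58° = 1.24×10⁻⁴ s⁻¹
Pressure gradient: |∂P/∂n| = 1300 Pa / 491000 m = 2.65×10⁻³ Pa/m
Geostrophic balance (pressure-gradient force = Coriolis force):
V_g = (1/(fρ)) |∂P/∂n| = 2.65×10⁻³ / (1.24×10⁻⁴ × 0.654) = 32.7 m/s
Converting: 32.7 m/s × 3.6 = 118 km/h

118 km/h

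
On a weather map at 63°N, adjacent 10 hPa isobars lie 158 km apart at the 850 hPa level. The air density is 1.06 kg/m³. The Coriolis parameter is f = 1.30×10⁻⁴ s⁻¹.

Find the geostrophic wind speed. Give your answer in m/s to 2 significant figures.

46 m/s

Pressure gradient: |∂P/∂n| = 1000 Pa / 158000 m = 6.33×10⁻³ Pa/m
Geostrophic balance (pressure-gradient force = Coriolis force):
V_g = (1/(fρ)) |∂P/∂n| = 6.33×10⁻³ / (1.30×10⁻⁴ × 1.06) = 45.9 m/s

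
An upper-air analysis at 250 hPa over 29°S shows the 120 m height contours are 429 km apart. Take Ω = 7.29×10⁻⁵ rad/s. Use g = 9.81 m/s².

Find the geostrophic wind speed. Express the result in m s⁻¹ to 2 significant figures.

Coriolis parameter at 29°S:
f = 2Ω sin φ = 2 × 7.29×10⁻⁵ × sin 29° = 7.07×10⁻⁵ s⁻¹
Height gradient: |∂Z/∂n| = 120 m / 429000 m = 2.80×10⁻⁴
On a pressure surface, geostrophic balance gives V_g = (g/f)|∂Z/∂n|:
V_g = 9.81 × 2.80×10⁻⁴ / 7.07×10⁻⁵ = 38.8 m/s

39 m s⁻¹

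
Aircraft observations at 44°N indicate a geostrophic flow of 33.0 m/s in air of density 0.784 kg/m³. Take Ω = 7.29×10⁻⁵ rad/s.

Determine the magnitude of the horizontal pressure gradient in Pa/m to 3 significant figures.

2.62×10⁻³ Pa/m

Coriolis parameter at 44°N:
f = 2Ω sin φ = 2 × 7.29×10⁻⁵ × sin 44° = 1.01×10⁻⁴ s⁻¹
Geostrophic balance rearranged: |∂P/∂n| = f ρ V_g
|∂P/∂n| = 1.01×10⁻⁴ × 0.784 × 33.0 = 2.62×10⁻³ Pa/m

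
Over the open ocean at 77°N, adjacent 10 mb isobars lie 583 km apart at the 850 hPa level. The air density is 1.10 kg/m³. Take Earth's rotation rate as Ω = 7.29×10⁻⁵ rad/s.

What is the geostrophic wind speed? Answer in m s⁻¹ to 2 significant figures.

Coriolis parameter at 77°N:
f = 2Ω sin φ = 2 × 7.29×10⁻⁵ × sin 77° = 1.42×10⁻⁴ s⁻¹
Pressure gradient: |∂P/∂n| = 1000 Pa / 583000 m = 1.72×10⁻³ Pa/m
Geostrophic balance (pressure-gradient force = Coriolis force):
V_g = (1/(fρ)) |∂P/∂n| = 1.72×10⁻³ / (1.42×10⁻⁴ × 1.10) = 11.0 m/s

11 m s⁻¹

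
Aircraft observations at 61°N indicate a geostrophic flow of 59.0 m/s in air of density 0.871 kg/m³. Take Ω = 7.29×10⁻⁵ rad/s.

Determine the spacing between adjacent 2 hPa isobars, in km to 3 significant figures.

Coriolis parameter at 61°N:
f = 2Ω sin φ = 2 × 7.29×10⁻⁵ × sin 61° = 1.28×10⁻⁴ s⁻¹
Geostrophic balance rearranged: |∂P/∂n| = f ρ V_g
|∂P/∂n| = 1.28×10⁻⁴ × 0.871 × 59.0 = 6.55×10⁻³ Pa/m
Isobar spacing: Δn = ΔP/|∂P/∂n| = 200 Pa / 6.55×10⁻³ Pa/m = 30520 m ≈ 30.5 km

30.5 km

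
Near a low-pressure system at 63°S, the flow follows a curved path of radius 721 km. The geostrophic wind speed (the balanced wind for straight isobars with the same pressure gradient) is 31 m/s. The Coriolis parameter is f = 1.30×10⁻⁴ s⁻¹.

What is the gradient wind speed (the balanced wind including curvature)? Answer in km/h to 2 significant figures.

Around a low, centrifugal force acts outward with Coriolis, so pressure-gradient force balances both:
(1/ρ)|∂P/∂n| = fV + V²/R  →  V² + fR·V − fR·V_g = 0
With fR = 1.30×10⁻⁴ × 721×10³ m = 93.7 m/s:
V = [−fR + √((fR)² + 4 fR V_g)]/2 = [−93.7 + √(93.7² + 4×93.7×31)]/2 = 24.6 m/s
Subgeostrophic (V < V_g = 31 m/s), as expected around a low.
Converting: 24.6 m/s × 3.6 = 88 km/h

88 km/h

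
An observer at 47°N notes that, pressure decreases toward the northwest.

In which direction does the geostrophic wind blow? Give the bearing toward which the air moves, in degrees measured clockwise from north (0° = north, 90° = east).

045°

The pressure-gradient force points toward the northwest (bearing 315°).
Geostrophic balance: in the Northern Hemisphere the Coriolis force deflects motion to the right, so the geostrophic wind blows 90° to the right of the pressure-gradient force (low pressure on the left).
Rotating 315° by 90° clockwise gives 045° — the wind blows toward the northeast.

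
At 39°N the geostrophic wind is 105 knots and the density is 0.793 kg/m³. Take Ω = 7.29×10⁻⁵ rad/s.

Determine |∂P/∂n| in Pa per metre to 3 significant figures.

Coriolis parameter at 39°N:
f = 2Ω sin φ = 2 × 7.29×10⁻⁵ × sin 39° = 9.18×10⁻⁵ s⁻¹
Wind speed in SI: 105 knots = 54.0 m/s
Geostrophic balance rearranged: |∂P/∂n| = f ρ V_g
|∂P/∂n| = 9.18×10⁻⁵ × 0.793 × 54.0 = 3.93×10⁻³ Pa/m

3.93×10⁻³ Pa/m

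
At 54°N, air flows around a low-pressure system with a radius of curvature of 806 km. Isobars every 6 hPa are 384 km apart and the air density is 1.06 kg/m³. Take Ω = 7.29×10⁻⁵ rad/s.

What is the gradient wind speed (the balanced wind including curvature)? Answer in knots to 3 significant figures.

21.7 knots

Coriolis parameter at 54°N:
f = 2Ω sin φ = 2 × 7.29×10⁻⁵ × sin 54° = 1.18×10⁻⁴ s⁻¹
Pressure gradient: |∂P/∂n| = 600 Pa / 384000 m = 1.56×10⁻³ Pa/m
Geostrophic speed: V_g = |∂P/∂n|/(fρ) = 1.56×10⁻³/(1.18×10⁻⁴ × 1.06) = 12.5 m/s
Around a low, centrifugal force acts outward with Coriolis, so pressure-gradient force balances both:
(1/ρ)|∂P/∂n| = fV + V²/R  →  V² + fR·V − fR·V_g = 0
With fR = 1.18×10⁻⁴ × 806×10³ m = 95.1 m/s:
V = [−fR + √((fR)² + 4 fR V_g)]/2 = [−95.1 + √(95.1² + 4×95.1×12.5)]/2 = 11.2 m/s
Subgeostrophic (V < V_g = 12.5 m/s), as expected around a low.
Converting: 11.2 m/s × 1.944 = 21.7 knots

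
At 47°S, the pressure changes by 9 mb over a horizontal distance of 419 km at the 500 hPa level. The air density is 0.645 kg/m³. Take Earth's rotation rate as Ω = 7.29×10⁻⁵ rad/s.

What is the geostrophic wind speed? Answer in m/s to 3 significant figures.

31.2 m/s

Coriolis parameter at 47°S:
f = 2Ω sin φ = 2 × 7.29×10⁻⁵ × sin 47° = 1.07×10⁻⁴ s⁻¹
Pressure gradient: |∂P/∂n| = 900 Pa / 419000 m = 2.15×10⁻³ Pa/m
Geostrophic balance (pressure-gradient force = Coriolis force):
V_g = (1/(fρ)) |∂P/∂n| = 2.15×10⁻³ / (1.07×10⁻⁴ × 0.645) = 31.2 m/s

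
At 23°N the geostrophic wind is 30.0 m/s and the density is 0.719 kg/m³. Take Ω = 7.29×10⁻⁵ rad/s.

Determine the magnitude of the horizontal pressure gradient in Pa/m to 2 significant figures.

1.2×10⁻³ Pa/m

Coriolis parameter at 23°N:
f = 2Ω sin φ = 2 × 7.29×10⁻⁵ × sin 23° = 5.70×10⁻⁵ s⁻¹
Geostrophic balance rearranged: |∂P/∂n| = f ρ V_g
|∂P/∂n| = 5.70×10⁻⁵ × 0.719 × 30.0 = 1.23×10⁻³ Pa/m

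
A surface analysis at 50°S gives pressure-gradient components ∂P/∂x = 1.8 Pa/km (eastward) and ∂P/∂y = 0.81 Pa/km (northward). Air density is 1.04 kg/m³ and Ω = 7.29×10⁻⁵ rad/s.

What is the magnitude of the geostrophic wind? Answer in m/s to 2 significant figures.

Coriolis parameter at 50°S:
f = 2Ω sin φ = 2 × 7.29×10⁻⁵ × sin 50° = 1.12×10⁻⁴ s⁻¹
In the Southern Hemisphere f is negative: f = −1.12×10⁻⁴ s⁻¹.
Component geostrophic relations (x east, y north):
u_g = −(1/(fρ)) ∂P/∂y,  v_g = (1/(fρ)) ∂P/∂x
u_g = −(0.81×10⁻³)/(−1.12×10⁻⁴ × 1.04) = 6.97 m/s;  v_g = (1.8×10⁻³)/(−1.12×10⁻⁴ × 1.04) = −15.5 m/s
|V_g| = √(u_g² + v_g²) = 17.0 m/s

17 m/s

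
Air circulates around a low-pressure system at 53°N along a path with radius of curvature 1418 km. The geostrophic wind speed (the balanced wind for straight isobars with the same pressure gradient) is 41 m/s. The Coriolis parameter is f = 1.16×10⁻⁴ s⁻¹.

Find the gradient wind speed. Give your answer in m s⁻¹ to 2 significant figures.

Around a low, centrifugal force acts outward with Coriolis, so pressure-gradient force balances both:
(1/ρ)|∂P/∂n| = fV + V²/R  →  V² + fR·V − fR·V_g = 0
With fR = 1.16×10⁻⁴ × 1418×10³ m = 164 m/s:
V = [−fR + √((fR)² + 4 fR V_g)]/2 = [−164 + √(164² + 4×164×41)]/2 = 34 m/s
Subgeostrophic (V < V_g = 41 m/s), as expected around a low.

34 m s⁻¹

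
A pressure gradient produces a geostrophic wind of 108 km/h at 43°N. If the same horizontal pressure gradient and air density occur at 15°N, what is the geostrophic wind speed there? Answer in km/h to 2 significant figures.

With the same pressure gradient and density, V_g ∝ 1/f ∝ 1/sin φ.
V₂ = V₁ · sin φ₁ / sin φ₂ = 108 × sin 43° / sin 15°
V₂ = 108 × 0.6820/0.2588 = 280 km/h

280 km/h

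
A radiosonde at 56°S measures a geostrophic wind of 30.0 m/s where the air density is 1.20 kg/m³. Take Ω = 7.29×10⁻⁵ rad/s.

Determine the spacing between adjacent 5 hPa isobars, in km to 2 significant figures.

Coriolis parameter at 56°S:
f = 2Ω sin φ = 2 × 7.29×10⁻⁵ × sin 56° = 1.21×10⁻⁴ s⁻¹
Geostrophic balance rearranged: |∂P/∂n| = f ρ V_g
|∂P/∂n| = 1.21×10⁻⁴ × 1.20 × 30.0 = 4.35×10⁻³ Pa/m
Isobar spacing: Δn = ΔP/|∂P/∂n| = 500 Pa / 4.35×10⁻³ Pa/m = 114904 m ≈ 110 km

110 km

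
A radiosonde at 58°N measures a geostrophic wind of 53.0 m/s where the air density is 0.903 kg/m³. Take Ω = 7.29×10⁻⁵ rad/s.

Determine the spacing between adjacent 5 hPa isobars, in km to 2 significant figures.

Coriolis parameter at 58°N:
f = 2Ω sin φ = 2 × 7.29×10⁻⁵ × sin 58° = 1.24×10⁻⁴ s⁻¹
Geostrophic balance rearranged: |∂P/∂n| = f ρ V_g
|∂P/∂n| = 1.24×10⁻⁴ × 0.903 × 53.0 = 5.92×10⁻³ Pa/m
Isobar spacing: Δn = ΔP/|∂P/∂n| = 500 Pa / 5.92×10⁻³ Pa/m = 84494 m ≈ 84 km

84 km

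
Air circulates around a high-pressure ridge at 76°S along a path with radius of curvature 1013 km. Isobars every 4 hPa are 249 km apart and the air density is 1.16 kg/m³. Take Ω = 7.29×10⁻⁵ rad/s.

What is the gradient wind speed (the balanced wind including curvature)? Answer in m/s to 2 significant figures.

Coriolis parameter at 76°S:
f = 2Ω sin φ = 2 × 7.29×10⁻⁵ × sin 76° = 1.41×10⁻⁴ s⁻¹
Pressure gradient: |∂P/∂n| = 400 Pa / 249000 m = 1.61×10⁻³ Pa/m
Geostrophic speed: V_g = |∂P/∂n|/(fρ) = 1.61×10⁻³/(1.41×10⁻⁴ × 1.16) = 9.79 m/s
Around a high, pressure-gradient force acts outward with centrifugal, so Coriolis balances both:
fV = (1/ρ)|∂P/∂n| + V²/R  →  V² − fR·V + fR·V_g = 0
With fR = 1.41×10⁻⁴ × 1013×10³ m = 143 m/s:
V = [fR − √((fR)² − 4 fR V_g)]/2 = [143 − √(143² − 4×143×9.79)]/2 = 10.6 m/s
Supergeostrophic (V > V_g = 9.79 m/s), as expected around a high.

11 m/s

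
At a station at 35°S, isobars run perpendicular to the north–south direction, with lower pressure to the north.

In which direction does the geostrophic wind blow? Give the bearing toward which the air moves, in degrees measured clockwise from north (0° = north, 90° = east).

The pressure-gradient force points toward the north (bearing 000°).
Geostrophic balance: in the Southern Hemisphere the Coriolis force deflects motion to the left, so the geostrophic wind blows 90° to the left of the pressure-gradient force (low pressure on the right).
Rotating 000° by 90° counterclockwise gives 270° — the wind blows toward the west.

270°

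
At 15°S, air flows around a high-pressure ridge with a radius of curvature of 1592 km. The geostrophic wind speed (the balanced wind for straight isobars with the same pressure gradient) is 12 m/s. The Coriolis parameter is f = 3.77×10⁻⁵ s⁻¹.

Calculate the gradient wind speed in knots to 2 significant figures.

Around a high, pressure-gradient force acts outward with centrifugal, so Coriolis balances both:
fV = (1/ρ)|∂P/∂n| + V²/R  →  V² − fR·V + fR·V_g = 0
With fR = 3.77×10⁻⁵ × 1592×10³ m = 60.0 m/s:
V = [fR − √((fR)² − 4 fR V_g)]/2 = [60.0 − √(60.0² − 4×60.0×12)]/2 = 16.6 m/s
Supergeostrophic (V > V_g = 12 m/s), as expected around a high.
Converting: 16.6 m/s × 1.944 = 32 knots

32 knots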